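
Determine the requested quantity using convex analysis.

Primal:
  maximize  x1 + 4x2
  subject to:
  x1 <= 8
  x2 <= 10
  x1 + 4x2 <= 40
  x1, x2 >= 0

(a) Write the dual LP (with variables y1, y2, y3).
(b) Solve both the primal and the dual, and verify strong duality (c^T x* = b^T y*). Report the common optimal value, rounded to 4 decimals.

The standard primal-dual pair for 'max c^T x s.t. A x <= b, x >= 0' is:
  Dual:  min b^T y  s.t.  A^T y >= c,  y >= 0.

So the dual LP is:
  minimize  8y1 + 10y2 + 40y3
  subject to:
    y1 + y3 >= 1
    y2 + 4y3 >= 4
    y1, y2, y3 >= 0

Solving the primal: x* = (0, 10).
  primal value c^T x* = 40.
Solving the dual: y* = (0, 0, 1).
  dual value b^T y* = 40.
Strong duality: c^T x* = b^T y*. Confirmed.

40


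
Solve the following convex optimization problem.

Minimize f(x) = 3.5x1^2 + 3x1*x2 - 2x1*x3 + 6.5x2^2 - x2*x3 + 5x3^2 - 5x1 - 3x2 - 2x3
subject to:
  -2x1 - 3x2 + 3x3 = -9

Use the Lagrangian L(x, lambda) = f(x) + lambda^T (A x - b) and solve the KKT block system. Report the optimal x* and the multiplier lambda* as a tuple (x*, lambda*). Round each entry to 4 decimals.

Form the Lagrangian:
  L(x, lambda) = (1/2) x^T Q x + c^T x + lambda^T (A x - b)
Stationarity (grad_x L = 0): Q x + c + A^T lambda = 0.
Primal feasibility: A x = b.

This gives the KKT block system:
  [ Q   A^T ] [ x     ]   [-c ]
  [ A    0  ] [ lambda ] = [ b ]

Solving the linear system:
  x*      = (1.5, 1.0238, -0.9762)
  lambda* = (5.2619)
  f(x*)   = 19.369

x* = (1.5, 1.0238, -0.9762), lambda* = (5.2619)


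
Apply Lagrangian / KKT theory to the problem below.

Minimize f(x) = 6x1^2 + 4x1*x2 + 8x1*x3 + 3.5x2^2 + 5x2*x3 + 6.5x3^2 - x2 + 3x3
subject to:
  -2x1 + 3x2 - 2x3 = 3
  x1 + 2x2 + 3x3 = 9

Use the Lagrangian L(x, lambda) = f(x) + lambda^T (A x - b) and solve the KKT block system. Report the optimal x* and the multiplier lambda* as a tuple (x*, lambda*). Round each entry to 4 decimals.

Form the Lagrangian:
  L(x, lambda) = (1/2) x^T Q x + c^T x + lambda^T (A x - b)
Stationarity (grad_x L = 0): Q x + c + A^T lambda = 0.
Primal feasibility: A x = b.

This gives the KKT block system:
  [ Q   A^T ] [ x     ]   [-c ]
  [ A    0  ] [ lambda ] = [ b ]

Solving the linear system:
  x*      = (-1.0865, 1.7426, 2.2004)
  lambda* = (0.7454, -10.0453)
  f(x*)   = 46.5151

x* = (-1.0865, 1.7426, 2.2004), lambda* = (0.7454, -10.0453)


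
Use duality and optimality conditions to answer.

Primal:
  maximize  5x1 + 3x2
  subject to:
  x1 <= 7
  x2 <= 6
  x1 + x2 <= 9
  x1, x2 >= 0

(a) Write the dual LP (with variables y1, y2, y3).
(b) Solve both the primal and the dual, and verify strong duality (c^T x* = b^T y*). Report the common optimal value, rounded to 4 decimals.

The standard primal-dual pair for 'max c^T x s.t. A x <= b, x >= 0' is:
  Dual:  min b^T y  s.t.  A^T y >= c,  y >= 0.

So the dual LP is:
  minimize  7y1 + 6y2 + 9y3
  subject to:
    y1 + y3 >= 5
    y2 + y3 >= 3
    y1, y2, y3 >= 0

Solving the primal: x* = (7, 2).
  primal value c^T x* = 41.
Solving the dual: y* = (2, 0, 3).
  dual value b^T y* = 41.
Strong duality: c^T x* = b^T y*. Confirmed.

41


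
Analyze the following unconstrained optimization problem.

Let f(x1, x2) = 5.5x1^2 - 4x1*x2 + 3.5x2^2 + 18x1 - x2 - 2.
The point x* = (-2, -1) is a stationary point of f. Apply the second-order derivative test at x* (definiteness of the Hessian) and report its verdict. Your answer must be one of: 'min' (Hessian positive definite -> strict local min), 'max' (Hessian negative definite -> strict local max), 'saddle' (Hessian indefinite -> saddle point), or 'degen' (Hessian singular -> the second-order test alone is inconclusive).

Compute the Hessian H = grad^2 f:
  H = [[11, -4], [-4, 7]]
Verify stationarity: grad f(x*) = H x* + g = (0, 0).
Eigenvalues of H: 4.5279, 13.4721.
Both eigenvalues > 0, so H is positive definite -> x* is a strict local min.

min


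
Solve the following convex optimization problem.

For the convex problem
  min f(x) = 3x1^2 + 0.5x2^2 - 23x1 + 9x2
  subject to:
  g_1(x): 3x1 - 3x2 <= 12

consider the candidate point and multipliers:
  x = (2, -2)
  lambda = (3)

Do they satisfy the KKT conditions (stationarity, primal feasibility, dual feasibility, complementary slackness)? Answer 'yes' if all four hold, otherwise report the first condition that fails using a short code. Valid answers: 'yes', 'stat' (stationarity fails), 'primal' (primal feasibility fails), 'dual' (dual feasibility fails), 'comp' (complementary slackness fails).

Gradient of f: grad f(x) = Q x + c = (-11, 7)
Constraint values g_i(x) = a_i^T x - b_i:
  g_1((2, -2)) = 0
Stationarity residual: grad f(x) + sum_i lambda_i a_i = (-2, -2)
  -> stationarity FAILS
Primal feasibility (all g_i <= 0): OK
Dual feasibility (all lambda_i >= 0): OK
Complementary slackness (lambda_i * g_i(x) = 0 for all i): OK

Verdict: the first failing condition is stationarity -> stat.

stat


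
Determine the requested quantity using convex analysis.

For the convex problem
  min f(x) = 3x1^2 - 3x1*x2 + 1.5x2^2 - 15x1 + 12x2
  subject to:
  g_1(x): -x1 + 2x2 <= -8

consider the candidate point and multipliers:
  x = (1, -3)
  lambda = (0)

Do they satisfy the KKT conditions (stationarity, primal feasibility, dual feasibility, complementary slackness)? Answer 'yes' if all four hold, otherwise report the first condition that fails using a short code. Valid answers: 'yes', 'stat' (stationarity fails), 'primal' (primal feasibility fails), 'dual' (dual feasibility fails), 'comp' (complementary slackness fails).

Gradient of f: grad f(x) = Q x + c = (0, 0)
Constraint values g_i(x) = a_i^T x - b_i:
  g_1((1, -3)) = 1
Stationarity residual: grad f(x) + sum_i lambda_i a_i = (0, 0)
  -> stationarity OK
Primal feasibility (all g_i <= 0): FAILS
Dual feasibility (all lambda_i >= 0): OK
Complementary slackness (lambda_i * g_i(x) = 0 for all i): OK

Verdict: the first failing condition is primal_feasibility -> primal.

primal


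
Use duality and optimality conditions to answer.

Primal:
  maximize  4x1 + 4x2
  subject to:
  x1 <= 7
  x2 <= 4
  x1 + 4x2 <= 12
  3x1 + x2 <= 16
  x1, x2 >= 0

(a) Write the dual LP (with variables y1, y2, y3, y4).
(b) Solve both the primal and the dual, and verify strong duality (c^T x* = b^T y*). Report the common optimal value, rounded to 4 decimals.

The standard primal-dual pair for 'max c^T x s.t. A x <= b, x >= 0' is:
  Dual:  min b^T y  s.t.  A^T y >= c,  y >= 0.

So the dual LP is:
  minimize  7y1 + 4y2 + 12y3 + 16y4
  subject to:
    y1 + y3 + 3y4 >= 4
    y2 + 4y3 + y4 >= 4
    y1, y2, y3, y4 >= 0

Solving the primal: x* = (4.7273, 1.8182).
  primal value c^T x* = 26.1818.
Solving the dual: y* = (0, 0, 0.7273, 1.0909).
  dual value b^T y* = 26.1818.
Strong duality: c^T x* = b^T y*. Confirmed.

26.1818


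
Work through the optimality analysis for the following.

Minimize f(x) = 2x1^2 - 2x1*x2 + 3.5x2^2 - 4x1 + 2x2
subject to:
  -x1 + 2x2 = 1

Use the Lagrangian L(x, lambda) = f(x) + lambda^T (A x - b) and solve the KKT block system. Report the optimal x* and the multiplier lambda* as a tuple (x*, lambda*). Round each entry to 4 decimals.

Form the Lagrangian:
  L(x, lambda) = (1/2) x^T Q x + c^T x + lambda^T (A x - b)
Stationarity (grad_x L = 0): Q x + c + A^T lambda = 0.
Primal feasibility: A x = b.

This gives the KKT block system:
  [ Q   A^T ] [ x     ]   [-c ]
  [ A    0  ] [ lambda ] = [ b ]

Solving the linear system:
  x*      = (0.6, 0.8)
  lambda* = (-3.2)
  f(x*)   = 1.2

x* = (0.6, 0.8), lambda* = (-3.2)


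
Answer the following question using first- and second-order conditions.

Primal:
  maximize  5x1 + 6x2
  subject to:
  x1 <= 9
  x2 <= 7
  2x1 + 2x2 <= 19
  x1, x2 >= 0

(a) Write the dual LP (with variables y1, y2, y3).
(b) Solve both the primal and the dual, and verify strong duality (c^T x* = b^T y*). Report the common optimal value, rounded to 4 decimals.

The standard primal-dual pair for 'max c^T x s.t. A x <= b, x >= 0' is:
  Dual:  min b^T y  s.t.  A^T y >= c,  y >= 0.

So the dual LP is:
  minimize  9y1 + 7y2 + 19y3
  subject to:
    y1 + 2y3 >= 5
    y2 + 2y3 >= 6
    y1, y2, y3 >= 0

Solving the primal: x* = (2.5, 7).
  primal value c^T x* = 54.5.
Solving the dual: y* = (0, 1, 2.5).
  dual value b^T y* = 54.5.
Strong duality: c^T x* = b^T y*. Confirmed.

54.5


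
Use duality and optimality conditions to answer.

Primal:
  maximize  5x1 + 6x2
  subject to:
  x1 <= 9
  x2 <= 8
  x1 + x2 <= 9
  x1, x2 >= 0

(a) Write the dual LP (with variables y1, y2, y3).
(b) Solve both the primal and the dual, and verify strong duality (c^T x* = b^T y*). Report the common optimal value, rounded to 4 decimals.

The standard primal-dual pair for 'max c^T x s.t. A x <= b, x >= 0' is:
  Dual:  min b^T y  s.t.  A^T y >= c,  y >= 0.

So the dual LP is:
  minimize  9y1 + 8y2 + 9y3
  subject to:
    y1 + y3 >= 5
    y2 + y3 >= 6
    y1, y2, y3 >= 0

Solving the primal: x* = (1, 8).
  primal value c^T x* = 53.
Solving the dual: y* = (0, 1, 5).
  dual value b^T y* = 53.
Strong duality: c^T x* = b^T y*. Confirmed.

53


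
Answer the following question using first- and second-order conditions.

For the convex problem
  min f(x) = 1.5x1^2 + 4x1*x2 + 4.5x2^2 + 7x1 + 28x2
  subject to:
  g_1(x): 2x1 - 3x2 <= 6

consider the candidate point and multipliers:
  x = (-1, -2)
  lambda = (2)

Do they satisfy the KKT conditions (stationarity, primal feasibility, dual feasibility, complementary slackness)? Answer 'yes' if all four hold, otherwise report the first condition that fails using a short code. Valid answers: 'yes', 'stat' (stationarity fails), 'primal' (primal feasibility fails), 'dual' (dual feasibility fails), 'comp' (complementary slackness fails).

Gradient of f: grad f(x) = Q x + c = (-4, 6)
Constraint values g_i(x) = a_i^T x - b_i:
  g_1((-1, -2)) = -2
Stationarity residual: grad f(x) + sum_i lambda_i a_i = (0, 0)
  -> stationarity OK
Primal feasibility (all g_i <= 0): OK
Dual feasibility (all lambda_i >= 0): OK
Complementary slackness (lambda_i * g_i(x) = 0 for all i): FAILS

Verdict: the first failing condition is complementary_slackness -> comp.

comp


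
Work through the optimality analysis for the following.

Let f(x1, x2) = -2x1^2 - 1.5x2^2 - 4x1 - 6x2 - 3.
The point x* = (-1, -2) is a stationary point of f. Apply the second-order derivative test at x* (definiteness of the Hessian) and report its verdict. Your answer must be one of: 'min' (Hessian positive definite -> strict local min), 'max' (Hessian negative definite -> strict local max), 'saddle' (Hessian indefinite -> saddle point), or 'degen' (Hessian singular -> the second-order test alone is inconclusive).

Compute the Hessian H = grad^2 f:
  H = [[-4, 0], [0, -3]]
Verify stationarity: grad f(x*) = H x* + g = (0, 0).
Eigenvalues of H: -4, -3.
Both eigenvalues < 0, so H is negative definite -> x* is a strict local max.

max


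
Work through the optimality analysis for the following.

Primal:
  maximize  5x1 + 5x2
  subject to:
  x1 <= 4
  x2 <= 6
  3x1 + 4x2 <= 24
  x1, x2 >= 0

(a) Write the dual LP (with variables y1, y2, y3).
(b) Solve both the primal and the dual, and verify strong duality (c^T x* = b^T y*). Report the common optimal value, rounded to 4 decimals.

The standard primal-dual pair for 'max c^T x s.t. A x <= b, x >= 0' is:
  Dual:  min b^T y  s.t.  A^T y >= c,  y >= 0.

So the dual LP is:
  minimize  4y1 + 6y2 + 24y3
  subject to:
    y1 + 3y3 >= 5
    y2 + 4y3 >= 5
    y1, y2, y3 >= 0

Solving the primal: x* = (4, 3).
  primal value c^T x* = 35.
Solving the dual: y* = (1.25, 0, 1.25).
  dual value b^T y* = 35.
Strong duality: c^T x* = b^T y*. Confirmed.

35


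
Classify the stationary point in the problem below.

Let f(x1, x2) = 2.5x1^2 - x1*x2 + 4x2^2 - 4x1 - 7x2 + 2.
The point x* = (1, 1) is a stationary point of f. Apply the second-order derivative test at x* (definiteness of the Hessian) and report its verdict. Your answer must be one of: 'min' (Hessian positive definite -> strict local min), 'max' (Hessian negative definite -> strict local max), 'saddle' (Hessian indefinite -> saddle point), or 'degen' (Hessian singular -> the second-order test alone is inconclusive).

Compute the Hessian H = grad^2 f:
  H = [[5, -1], [-1, 8]]
Verify stationarity: grad f(x*) = H x* + g = (0, 0).
Eigenvalues of H: 4.6972, 8.3028.
Both eigenvalues > 0, so H is positive definite -> x* is a strict local min.

min


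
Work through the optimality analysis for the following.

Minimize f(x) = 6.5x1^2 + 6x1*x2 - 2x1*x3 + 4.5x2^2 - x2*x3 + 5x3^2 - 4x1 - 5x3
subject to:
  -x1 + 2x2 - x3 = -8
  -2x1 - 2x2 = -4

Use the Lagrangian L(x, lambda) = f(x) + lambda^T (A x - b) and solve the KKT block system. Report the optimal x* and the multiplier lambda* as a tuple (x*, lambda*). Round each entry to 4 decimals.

Form the Lagrangian:
  L(x, lambda) = (1/2) x^T Q x + c^T x + lambda^T (A x - b)
Stationarity (grad_x L = 0): Q x + c + A^T lambda = 0.
Primal feasibility: A x = b.

This gives the KKT block system:
  [ Q   A^T ] [ x     ]   [-c ]
  [ A    0  ] [ lambda ] = [ b ]

Solving the linear system:
  x*      = (3.4057, -1.4057, 1.783)
  lambda* = (7.4245, 10.4245)
  f(x*)   = 39.2783

x* = (3.4057, -1.4057, 1.783), lambda* = (7.4245, 10.4245)


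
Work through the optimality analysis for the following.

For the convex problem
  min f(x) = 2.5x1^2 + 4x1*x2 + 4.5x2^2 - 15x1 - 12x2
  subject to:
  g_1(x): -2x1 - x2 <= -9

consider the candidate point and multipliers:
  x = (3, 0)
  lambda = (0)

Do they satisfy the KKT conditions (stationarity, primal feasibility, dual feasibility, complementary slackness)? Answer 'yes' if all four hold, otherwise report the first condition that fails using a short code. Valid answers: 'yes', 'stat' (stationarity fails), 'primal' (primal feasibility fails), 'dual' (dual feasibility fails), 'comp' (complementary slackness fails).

Gradient of f: grad f(x) = Q x + c = (0, 0)
Constraint values g_i(x) = a_i^T x - b_i:
  g_1((3, 0)) = 3
Stationarity residual: grad f(x) + sum_i lambda_i a_i = (0, 0)
  -> stationarity OK
Primal feasibility (all g_i <= 0): FAILS
Dual feasibility (all lambda_i >= 0): OK
Complementary slackness (lambda_i * g_i(x) = 0 for all i): OK

Verdict: the first failing condition is primal_feasibility -> primal.

primal


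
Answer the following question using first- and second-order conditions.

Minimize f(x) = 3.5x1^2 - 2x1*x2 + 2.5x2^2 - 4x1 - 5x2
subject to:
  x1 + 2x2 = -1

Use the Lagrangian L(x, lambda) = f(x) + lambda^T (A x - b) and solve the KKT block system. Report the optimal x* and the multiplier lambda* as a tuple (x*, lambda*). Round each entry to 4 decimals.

Form the Lagrangian:
  L(x, lambda) = (1/2) x^T Q x + c^T x + lambda^T (A x - b)
Stationarity (grad_x L = 0): Q x + c + A^T lambda = 0.
Primal feasibility: A x = b.

This gives the KKT block system:
  [ Q   A^T ] [ x     ]   [-c ]
  [ A    0  ] [ lambda ] = [ b ]

Solving the linear system:
  x*      = (-0.0732, -0.4634)
  lambda* = (3.5854)
  f(x*)   = 3.0976

x* = (-0.0732, -0.4634), lambda* = (3.5854)


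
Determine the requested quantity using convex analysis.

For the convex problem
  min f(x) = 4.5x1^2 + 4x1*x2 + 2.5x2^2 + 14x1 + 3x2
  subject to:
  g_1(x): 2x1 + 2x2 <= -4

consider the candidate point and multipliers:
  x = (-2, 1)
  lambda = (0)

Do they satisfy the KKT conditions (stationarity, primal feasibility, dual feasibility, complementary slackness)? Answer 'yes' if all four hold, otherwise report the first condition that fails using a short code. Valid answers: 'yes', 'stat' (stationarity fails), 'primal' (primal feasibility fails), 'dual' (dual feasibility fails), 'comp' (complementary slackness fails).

Gradient of f: grad f(x) = Q x + c = (0, 0)
Constraint values g_i(x) = a_i^T x - b_i:
  g_1((-2, 1)) = 2
Stationarity residual: grad f(x) + sum_i lambda_i a_i = (0, 0)
  -> stationarity OK
Primal feasibility (all g_i <= 0): FAILS
Dual feasibility (all lambda_i >= 0): OK
Complementary slackness (lambda_i * g_i(x) = 0 for all i): OK

Verdict: the first failing condition is primal_feasibility -> primal.

primal


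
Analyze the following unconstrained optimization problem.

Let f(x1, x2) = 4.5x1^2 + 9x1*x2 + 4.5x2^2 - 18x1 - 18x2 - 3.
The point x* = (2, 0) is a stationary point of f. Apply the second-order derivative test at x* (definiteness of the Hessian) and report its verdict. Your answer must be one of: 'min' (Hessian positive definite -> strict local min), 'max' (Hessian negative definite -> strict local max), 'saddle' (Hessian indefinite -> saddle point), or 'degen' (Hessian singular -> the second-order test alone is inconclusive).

Compute the Hessian H = grad^2 f:
  H = [[9, 9], [9, 9]]
Verify stationarity: grad f(x*) = H x* + g = (0, 0).
Eigenvalues of H: 0, 18.
H has a zero eigenvalue (singular; positive semidefinite but not definite), so H is neither positive definite, negative definite, nor indefinite. The second-order test alone is inconclusive -> degen.
(Indeed, f is constant along the null direction of H through x*, so x* is not a strict local extremum.)

degen


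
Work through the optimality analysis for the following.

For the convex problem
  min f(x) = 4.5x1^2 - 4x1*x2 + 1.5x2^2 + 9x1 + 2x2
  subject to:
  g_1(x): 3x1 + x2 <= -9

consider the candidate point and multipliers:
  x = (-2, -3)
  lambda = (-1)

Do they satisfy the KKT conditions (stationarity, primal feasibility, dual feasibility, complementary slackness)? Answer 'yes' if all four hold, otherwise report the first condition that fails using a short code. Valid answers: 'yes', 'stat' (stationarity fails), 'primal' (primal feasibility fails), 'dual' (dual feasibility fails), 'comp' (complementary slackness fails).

Gradient of f: grad f(x) = Q x + c = (3, 1)
Constraint values g_i(x) = a_i^T x - b_i:
  g_1((-2, -3)) = 0
Stationarity residual: grad f(x) + sum_i lambda_i a_i = (0, 0)
  -> stationarity OK
Primal feasibility (all g_i <= 0): OK
Dual feasibility (all lambda_i >= 0): FAILS
Complementary slackness (lambda_i * g_i(x) = 0 for all i): OK

Verdict: the first failing condition is dual_feasibility -> dual.

dual


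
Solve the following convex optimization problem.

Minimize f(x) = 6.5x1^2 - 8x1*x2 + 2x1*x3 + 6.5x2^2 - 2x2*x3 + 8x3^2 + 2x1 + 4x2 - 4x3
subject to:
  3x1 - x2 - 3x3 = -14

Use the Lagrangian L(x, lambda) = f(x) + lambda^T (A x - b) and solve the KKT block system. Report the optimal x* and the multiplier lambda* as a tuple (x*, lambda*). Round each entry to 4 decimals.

Form the Lagrangian:
  L(x, lambda) = (1/2) x^T Q x + c^T x + lambda^T (A x - b)
Stationarity (grad_x L = 0): Q x + c + A^T lambda = 0.
Primal feasibility: A x = b.

This gives the KKT block system:
  [ Q   A^T ] [ x     ]   [-c ]
  [ A    0  ] [ lambda ] = [ b ]

Solving the linear system:
  x*      = (-3.1157, -1.3011, 1.9847)
  lambda* = (8.0419)
  f(x*)   = 46.6062

x* = (-3.1157, -1.3011, 1.9847), lambda* = (8.0419)


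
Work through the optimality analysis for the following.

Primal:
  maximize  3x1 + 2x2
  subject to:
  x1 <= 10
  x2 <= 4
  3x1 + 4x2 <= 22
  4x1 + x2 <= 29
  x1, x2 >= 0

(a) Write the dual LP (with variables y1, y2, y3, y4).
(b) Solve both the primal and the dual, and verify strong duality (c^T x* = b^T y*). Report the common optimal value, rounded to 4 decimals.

The standard primal-dual pair for 'max c^T x s.t. A x <= b, x >= 0' is:
  Dual:  min b^T y  s.t.  A^T y >= c,  y >= 0.

So the dual LP is:
  minimize  10y1 + 4y2 + 22y3 + 29y4
  subject to:
    y1 + 3y3 + 4y4 >= 3
    y2 + 4y3 + y4 >= 2
    y1, y2, y3, y4 >= 0

Solving the primal: x* = (7.2308, 0.0769).
  primal value c^T x* = 21.8462.
Solving the dual: y* = (0, 0, 0.3846, 0.4615).
  dual value b^T y* = 21.8462.
Strong duality: c^T x* = b^T y*. Confirmed.

21.8462


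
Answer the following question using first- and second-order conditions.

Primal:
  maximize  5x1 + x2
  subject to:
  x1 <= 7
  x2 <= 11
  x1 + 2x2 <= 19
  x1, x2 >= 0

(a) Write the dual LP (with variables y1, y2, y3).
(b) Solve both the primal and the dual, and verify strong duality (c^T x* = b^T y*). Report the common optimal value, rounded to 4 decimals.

The standard primal-dual pair for 'max c^T x s.t. A x <= b, x >= 0' is:
  Dual:  min b^T y  s.t.  A^T y >= c,  y >= 0.

So the dual LP is:
  minimize  7y1 + 11y2 + 19y3
  subject to:
    y1 + y3 >= 5
    y2 + 2y3 >= 1
    y1, y2, y3 >= 0

Solving the primal: x* = (7, 6).
  primal value c^T x* = 41.
Solving the dual: y* = (4.5, 0, 0.5).
  dual value b^T y* = 41.
Strong duality: c^T x* = b^T y*. Confirmed.

41


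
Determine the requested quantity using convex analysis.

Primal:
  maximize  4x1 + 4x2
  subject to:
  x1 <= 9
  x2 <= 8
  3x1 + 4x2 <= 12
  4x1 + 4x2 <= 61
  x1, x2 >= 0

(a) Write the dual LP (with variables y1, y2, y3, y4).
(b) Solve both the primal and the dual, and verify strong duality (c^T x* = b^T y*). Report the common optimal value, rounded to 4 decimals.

The standard primal-dual pair for 'max c^T x s.t. A x <= b, x >= 0' is:
  Dual:  min b^T y  s.t.  A^T y >= c,  y >= 0.

So the dual LP is:
  minimize  9y1 + 8y2 + 12y3 + 61y4
  subject to:
    y1 + 3y3 + 4y4 >= 4
    y2 + 4y3 + 4y4 >= 4
    y1, y2, y3, y4 >= 0

Solving the primal: x* = (4, 0).
  primal value c^T x* = 16.
Solving the dual: y* = (0, 0, 1.3333, 0).
  dual value b^T y* = 16.
Strong duality: c^T x* = b^T y*. Confirmed.

16


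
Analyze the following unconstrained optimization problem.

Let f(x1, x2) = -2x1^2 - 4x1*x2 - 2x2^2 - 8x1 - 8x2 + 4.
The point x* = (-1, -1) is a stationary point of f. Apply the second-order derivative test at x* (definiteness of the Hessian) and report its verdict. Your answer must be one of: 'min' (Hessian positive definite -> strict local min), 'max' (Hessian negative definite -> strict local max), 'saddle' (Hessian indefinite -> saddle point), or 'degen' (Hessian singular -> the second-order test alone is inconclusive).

Compute the Hessian H = grad^2 f:
  H = [[-4, -4], [-4, -4]]
Verify stationarity: grad f(x*) = H x* + g = (0, 0).
Eigenvalues of H: -8, 0.
H has a zero eigenvalue (singular; negative semidefinite but not definite), so H is neither positive definite, negative definite, nor indefinite. The second-order test alone is inconclusive -> degen.
(Indeed, f is constant along the null direction of H through x*, so x* is not a strict local extremum.)

degen


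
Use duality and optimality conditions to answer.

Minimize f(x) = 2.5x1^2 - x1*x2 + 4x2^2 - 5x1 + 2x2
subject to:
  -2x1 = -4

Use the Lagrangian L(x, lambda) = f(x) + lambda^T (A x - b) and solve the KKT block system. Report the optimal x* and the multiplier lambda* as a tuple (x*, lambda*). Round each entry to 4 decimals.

Form the Lagrangian:
  L(x, lambda) = (1/2) x^T Q x + c^T x + lambda^T (A x - b)
Stationarity (grad_x L = 0): Q x + c + A^T lambda = 0.
Primal feasibility: A x = b.

This gives the KKT block system:
  [ Q   A^T ] [ x     ]   [-c ]
  [ A    0  ] [ lambda ] = [ b ]

Solving the linear system:
  x*      = (2, 0)
  lambda* = (2.5)
  f(x*)   = 0

x* = (2, 0), lambda* = (2.5)


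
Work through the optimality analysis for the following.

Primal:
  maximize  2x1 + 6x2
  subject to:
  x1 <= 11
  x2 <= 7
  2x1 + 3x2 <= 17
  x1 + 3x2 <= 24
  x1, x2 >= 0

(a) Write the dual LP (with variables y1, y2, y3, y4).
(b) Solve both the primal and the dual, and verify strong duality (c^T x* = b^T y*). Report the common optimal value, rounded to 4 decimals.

The standard primal-dual pair for 'max c^T x s.t. A x <= b, x >= 0' is:
  Dual:  min b^T y  s.t.  A^T y >= c,  y >= 0.

So the dual LP is:
  minimize  11y1 + 7y2 + 17y3 + 24y4
  subject to:
    y1 + 2y3 + y4 >= 2
    y2 + 3y3 + 3y4 >= 6
    y1, y2, y3, y4 >= 0

Solving the primal: x* = (0, 5.6667).
  primal value c^T x* = 34.
Solving the dual: y* = (0, 0, 2, 0).
  dual value b^T y* = 34.
Strong duality: c^T x* = b^T y*. Confirmed.

34


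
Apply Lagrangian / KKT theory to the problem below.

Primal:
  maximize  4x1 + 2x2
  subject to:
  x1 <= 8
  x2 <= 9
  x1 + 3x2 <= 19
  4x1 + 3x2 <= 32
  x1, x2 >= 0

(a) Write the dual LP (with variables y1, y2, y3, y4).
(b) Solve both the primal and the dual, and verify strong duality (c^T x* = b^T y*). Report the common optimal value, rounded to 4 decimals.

The standard primal-dual pair for 'max c^T x s.t. A x <= b, x >= 0' is:
  Dual:  min b^T y  s.t.  A^T y >= c,  y >= 0.

So the dual LP is:
  minimize  8y1 + 9y2 + 19y3 + 32y4
  subject to:
    y1 + y3 + 4y4 >= 4
    y2 + 3y3 + 3y4 >= 2
    y1, y2, y3, y4 >= 0

Solving the primal: x* = (8, 0).
  primal value c^T x* = 32.
Solving the dual: y* = (1.3333, 0, 0, 0.6667).
  dual value b^T y* = 32.
Strong duality: c^T x* = b^T y*. Confirmed.

32


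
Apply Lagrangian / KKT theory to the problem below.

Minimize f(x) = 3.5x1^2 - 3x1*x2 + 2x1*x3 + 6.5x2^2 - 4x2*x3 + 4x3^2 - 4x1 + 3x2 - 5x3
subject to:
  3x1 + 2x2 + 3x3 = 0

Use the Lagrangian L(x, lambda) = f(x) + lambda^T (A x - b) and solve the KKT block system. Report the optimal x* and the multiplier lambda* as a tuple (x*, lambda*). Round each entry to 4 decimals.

Form the Lagrangian:
  L(x, lambda) = (1/2) x^T Q x + c^T x + lambda^T (A x - b)
Stationarity (grad_x L = 0): Q x + c + A^T lambda = 0.
Primal feasibility: A x = b.

This gives the KKT block system:
  [ Q   A^T ] [ x     ]   [-c ]
  [ A    0  ] [ lambda ] = [ b ]

Solving the linear system:
  x*      = (0.0453, -0.2997, 0.1545)
  lambda* = (0.8249)
  f(x*)   = -0.9264

x* = (0.0453, -0.2997, 0.1545), lambda* = (0.8249)


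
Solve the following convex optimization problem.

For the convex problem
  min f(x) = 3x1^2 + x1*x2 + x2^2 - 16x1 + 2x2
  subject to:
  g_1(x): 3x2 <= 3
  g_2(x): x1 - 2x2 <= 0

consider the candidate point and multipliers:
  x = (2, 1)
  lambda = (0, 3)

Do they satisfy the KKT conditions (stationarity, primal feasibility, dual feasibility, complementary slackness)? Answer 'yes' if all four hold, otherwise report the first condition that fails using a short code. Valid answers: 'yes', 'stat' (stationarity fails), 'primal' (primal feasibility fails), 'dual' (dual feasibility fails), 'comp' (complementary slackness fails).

Gradient of f: grad f(x) = Q x + c = (-3, 6)
Constraint values g_i(x) = a_i^T x - b_i:
  g_1((2, 1)) = 0
  g_2((2, 1)) = 0
Stationarity residual: grad f(x) + sum_i lambda_i a_i = (0, 0)
  -> stationarity OK
Primal feasibility (all g_i <= 0): OK
Dual feasibility (all lambda_i >= 0): OK
Complementary slackness (lambda_i * g_i(x) = 0 for all i): OK

Verdict: yes, KKT holds.

yes


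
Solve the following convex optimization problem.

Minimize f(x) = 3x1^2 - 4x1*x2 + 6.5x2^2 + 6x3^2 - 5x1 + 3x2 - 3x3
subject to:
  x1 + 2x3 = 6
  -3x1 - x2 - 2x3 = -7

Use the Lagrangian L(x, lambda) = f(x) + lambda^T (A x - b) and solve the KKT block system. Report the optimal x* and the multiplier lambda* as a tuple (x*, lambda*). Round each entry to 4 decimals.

Form the Lagrangian:
  L(x, lambda) = (1/2) x^T Q x + c^T x + lambda^T (A x - b)
Stationarity (grad_x L = 0): Q x + c + A^T lambda = 0.
Primal feasibility: A x = b.

This gives the KKT block system:
  [ Q   A^T ] [ x     ]   [-c ]
  [ A    0  ] [ lambda ] = [ b ]

Solving the linear system:
  x*      = (0.7468, -0.4935, 2.6266)
  lambda* = (-20.6623, -6.4026)
  f(x*)   = 33.0308

x* = (0.7468, -0.4935, 2.6266), lambda* = (-20.6623, -6.4026)


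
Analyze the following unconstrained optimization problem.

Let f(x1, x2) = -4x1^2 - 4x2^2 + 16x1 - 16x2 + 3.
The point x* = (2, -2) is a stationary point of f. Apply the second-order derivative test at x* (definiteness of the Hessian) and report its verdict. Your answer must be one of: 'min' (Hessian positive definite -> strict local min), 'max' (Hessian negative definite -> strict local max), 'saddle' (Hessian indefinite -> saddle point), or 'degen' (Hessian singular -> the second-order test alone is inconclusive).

Compute the Hessian H = grad^2 f:
  H = [[-8, 0], [0, -8]]
Verify stationarity: grad f(x*) = H x* + g = (0, 0).
Eigenvalues of H: -8, -8.
Both eigenvalues < 0, so H is negative definite -> x* is a strict local max.

max


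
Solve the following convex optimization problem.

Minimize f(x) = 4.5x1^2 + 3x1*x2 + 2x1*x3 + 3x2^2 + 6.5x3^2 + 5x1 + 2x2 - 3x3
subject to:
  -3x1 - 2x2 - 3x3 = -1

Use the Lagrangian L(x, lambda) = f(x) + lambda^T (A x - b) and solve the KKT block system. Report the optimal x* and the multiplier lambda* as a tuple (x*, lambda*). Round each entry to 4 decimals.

Form the Lagrangian:
  L(x, lambda) = (1/2) x^T Q x + c^T x + lambda^T (A x - b)
Stationarity (grad_x L = 0): Q x + c + A^T lambda = 0.
Primal feasibility: A x = b.

This gives the KKT block system:
  [ Q   A^T ] [ x     ]   [-c ]
  [ A    0  ] [ lambda ] = [ b ]

Solving the linear system:
  x*      = (-0.3759, 0.2355, 0.5523)
  lambda* = (1.1426)
  f(x*)   = -0.9615

x* = (-0.3759, 0.2355, 0.5523), lambda* = (1.1426)


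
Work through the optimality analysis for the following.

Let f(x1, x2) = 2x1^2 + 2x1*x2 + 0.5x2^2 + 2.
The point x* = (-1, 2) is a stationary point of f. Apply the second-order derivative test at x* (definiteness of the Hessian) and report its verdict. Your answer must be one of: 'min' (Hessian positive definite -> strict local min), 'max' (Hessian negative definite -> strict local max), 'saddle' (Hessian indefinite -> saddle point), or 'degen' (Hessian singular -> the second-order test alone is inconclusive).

Compute the Hessian H = grad^2 f:
  H = [[4, 2], [2, 1]]
Verify stationarity: grad f(x*) = H x* + g = (0, 0).
Eigenvalues of H: 0, 5.
H has a zero eigenvalue (singular; positive semidefinite but not definite), so H is neither positive definite, negative definite, nor indefinite. The second-order test alone is inconclusive -> degen.
(Indeed, f is constant along the null direction of H through x*, so x* is not a strict local extremum.)

degen


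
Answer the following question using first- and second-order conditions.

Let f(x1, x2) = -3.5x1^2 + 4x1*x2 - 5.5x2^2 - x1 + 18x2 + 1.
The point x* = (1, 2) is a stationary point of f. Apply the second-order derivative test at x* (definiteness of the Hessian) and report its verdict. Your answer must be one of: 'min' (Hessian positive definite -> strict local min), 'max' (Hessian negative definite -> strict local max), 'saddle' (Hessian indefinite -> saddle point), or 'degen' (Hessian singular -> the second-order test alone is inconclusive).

Compute the Hessian H = grad^2 f:
  H = [[-7, 4], [4, -11]]
Verify stationarity: grad f(x*) = H x* + g = (0, 0).
Eigenvalues of H: -13.4721, -4.5279.
Both eigenvalues < 0, so H is negative definite -> x* is a strict local max.

max


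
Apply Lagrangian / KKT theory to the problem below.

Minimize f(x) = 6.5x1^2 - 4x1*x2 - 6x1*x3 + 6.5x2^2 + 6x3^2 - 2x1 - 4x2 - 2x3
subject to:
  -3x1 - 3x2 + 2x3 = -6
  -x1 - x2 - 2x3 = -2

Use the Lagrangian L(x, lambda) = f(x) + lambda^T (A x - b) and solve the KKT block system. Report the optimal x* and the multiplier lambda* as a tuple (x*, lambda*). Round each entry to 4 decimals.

Form the Lagrangian:
  L(x, lambda) = (1/2) x^T Q x + c^T x + lambda^T (A x - b)
Stationarity (grad_x L = 0): Q x + c + A^T lambda = 0.
Primal feasibility: A x = b.

This gives the KKT block system:
  [ Q   A^T ] [ x     ]   [-c ]
  [ A    0  ] [ lambda ] = [ b ]

Solving the linear system:
  x*      = (0.9412, 1.0588, 0)
  lambda* = (2.4559, -1.3676)
  f(x*)   = 2.9412

x* = (0.9412, 1.0588, 0), lambda* = (2.4559, -1.3676)


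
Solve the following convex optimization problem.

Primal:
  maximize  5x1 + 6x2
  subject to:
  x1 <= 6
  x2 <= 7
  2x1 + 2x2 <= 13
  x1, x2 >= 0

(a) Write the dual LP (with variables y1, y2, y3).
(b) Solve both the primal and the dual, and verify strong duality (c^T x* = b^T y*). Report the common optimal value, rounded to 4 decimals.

The standard primal-dual pair for 'max c^T x s.t. A x <= b, x >= 0' is:
  Dual:  min b^T y  s.t.  A^T y >= c,  y >= 0.

So the dual LP is:
  minimize  6y1 + 7y2 + 13y3
  subject to:
    y1 + 2y3 >= 5
    y2 + 2y3 >= 6
    y1, y2, y3 >= 0

Solving the primal: x* = (0, 6.5).
  primal value c^T x* = 39.
Solving the dual: y* = (0, 0, 3).
  dual value b^T y* = 39.
Strong duality: c^T x* = b^T y*. Confirmed.

39


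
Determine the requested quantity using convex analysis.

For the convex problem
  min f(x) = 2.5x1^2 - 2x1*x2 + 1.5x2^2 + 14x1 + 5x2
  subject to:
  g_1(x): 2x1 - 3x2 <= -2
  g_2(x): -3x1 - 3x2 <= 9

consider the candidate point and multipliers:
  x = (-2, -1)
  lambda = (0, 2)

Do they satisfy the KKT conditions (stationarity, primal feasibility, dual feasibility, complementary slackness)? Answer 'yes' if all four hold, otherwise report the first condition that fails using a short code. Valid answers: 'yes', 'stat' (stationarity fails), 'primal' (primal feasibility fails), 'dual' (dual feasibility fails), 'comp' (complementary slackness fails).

Gradient of f: grad f(x) = Q x + c = (6, 6)
Constraint values g_i(x) = a_i^T x - b_i:
  g_1((-2, -1)) = 1
  g_2((-2, -1)) = 0
Stationarity residual: grad f(x) + sum_i lambda_i a_i = (0, 0)
  -> stationarity OK
Primal feasibility (all g_i <= 0): FAILS
Dual feasibility (all lambda_i >= 0): OK
Complementary slackness (lambda_i * g_i(x) = 0 for all i): OK

Verdict: the first failing condition is primal_feasibility -> primal.

primal


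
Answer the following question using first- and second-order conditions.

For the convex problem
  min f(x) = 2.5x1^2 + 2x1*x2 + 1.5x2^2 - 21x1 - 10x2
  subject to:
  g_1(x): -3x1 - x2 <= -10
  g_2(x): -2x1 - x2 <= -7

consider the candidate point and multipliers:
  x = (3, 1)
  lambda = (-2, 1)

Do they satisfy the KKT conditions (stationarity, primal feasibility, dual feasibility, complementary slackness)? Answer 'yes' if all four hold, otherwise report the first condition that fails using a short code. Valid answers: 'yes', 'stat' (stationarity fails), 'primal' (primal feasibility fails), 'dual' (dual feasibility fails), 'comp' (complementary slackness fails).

Gradient of f: grad f(x) = Q x + c = (-4, -1)
Constraint values g_i(x) = a_i^T x - b_i:
  g_1((3, 1)) = 0
  g_2((3, 1)) = 0
Stationarity residual: grad f(x) + sum_i lambda_i a_i = (0, 0)
  -> stationarity OK
Primal feasibility (all g_i <= 0): OK
Dual feasibility (all lambda_i >= 0): FAILS
Complementary slackness (lambda_i * g_i(x) = 0 for all i): OK

Verdict: the first failing condition is dual_feasibility -> dual.

dual


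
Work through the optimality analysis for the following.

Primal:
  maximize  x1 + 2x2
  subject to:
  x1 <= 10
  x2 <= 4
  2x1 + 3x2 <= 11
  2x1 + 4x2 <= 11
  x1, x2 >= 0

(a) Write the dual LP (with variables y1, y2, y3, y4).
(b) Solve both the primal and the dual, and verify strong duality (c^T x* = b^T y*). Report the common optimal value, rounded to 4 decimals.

The standard primal-dual pair for 'max c^T x s.t. A x <= b, x >= 0' is:
  Dual:  min b^T y  s.t.  A^T y >= c,  y >= 0.

So the dual LP is:
  minimize  10y1 + 4y2 + 11y3 + 11y4
  subject to:
    y1 + 2y3 + 2y4 >= 1
    y2 + 3y3 + 4y4 >= 2
    y1, y2, y3, y4 >= 0

Solving the primal: x* = (5.5, 0).
  primal value c^T x* = 5.5.
Solving the dual: y* = (0, 0, 0, 0.5).
  dual value b^T y* = 5.5.
Strong duality: c^T x* = b^T y*. Confirmed.

5.5


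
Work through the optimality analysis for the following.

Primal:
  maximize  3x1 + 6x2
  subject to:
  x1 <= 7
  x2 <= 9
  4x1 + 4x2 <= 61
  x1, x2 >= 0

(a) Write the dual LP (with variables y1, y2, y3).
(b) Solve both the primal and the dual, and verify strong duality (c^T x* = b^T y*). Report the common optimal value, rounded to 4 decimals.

The standard primal-dual pair for 'max c^T x s.t. A x <= b, x >= 0' is:
  Dual:  min b^T y  s.t.  A^T y >= c,  y >= 0.

So the dual LP is:
  minimize  7y1 + 9y2 + 61y3
  subject to:
    y1 + 4y3 >= 3
    y2 + 4y3 >= 6
    y1, y2, y3 >= 0

Solving the primal: x* = (6.25, 9).
  primal value c^T x* = 72.75.
Solving the dual: y* = (0, 3, 0.75).
  dual value b^T y* = 72.75.
Strong duality: c^T x* = b^T y*. Confirmed.

72.75


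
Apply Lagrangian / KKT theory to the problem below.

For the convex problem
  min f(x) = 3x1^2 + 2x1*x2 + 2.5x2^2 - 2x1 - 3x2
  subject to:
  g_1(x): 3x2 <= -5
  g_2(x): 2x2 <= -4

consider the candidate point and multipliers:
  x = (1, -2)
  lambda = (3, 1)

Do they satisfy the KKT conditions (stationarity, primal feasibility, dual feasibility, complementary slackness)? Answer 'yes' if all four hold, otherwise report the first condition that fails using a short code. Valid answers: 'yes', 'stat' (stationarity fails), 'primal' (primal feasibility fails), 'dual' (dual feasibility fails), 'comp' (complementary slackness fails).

Gradient of f: grad f(x) = Q x + c = (0, -11)
Constraint values g_i(x) = a_i^T x - b_i:
  g_1((1, -2)) = -1
  g_2((1, -2)) = 0
Stationarity residual: grad f(x) + sum_i lambda_i a_i = (0, 0)
  -> stationarity OK
Primal feasibility (all g_i <= 0): OK
Dual feasibility (all lambda_i >= 0): OK
Complementary slackness (lambda_i * g_i(x) = 0 for all i): FAILS

Verdict: the first failing condition is complementary_slackness -> comp.

comp


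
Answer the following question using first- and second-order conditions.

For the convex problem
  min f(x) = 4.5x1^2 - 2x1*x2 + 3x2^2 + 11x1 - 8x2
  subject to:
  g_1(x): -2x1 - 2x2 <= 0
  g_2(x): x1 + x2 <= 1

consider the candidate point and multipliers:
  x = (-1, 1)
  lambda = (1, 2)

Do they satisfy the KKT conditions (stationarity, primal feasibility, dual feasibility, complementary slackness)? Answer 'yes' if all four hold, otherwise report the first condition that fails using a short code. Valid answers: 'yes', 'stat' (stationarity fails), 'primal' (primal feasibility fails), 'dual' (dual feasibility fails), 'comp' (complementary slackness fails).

Gradient of f: grad f(x) = Q x + c = (0, 0)
Constraint values g_i(x) = a_i^T x - b_i:
  g_1((-1, 1)) = 0
  g_2((-1, 1)) = -1
Stationarity residual: grad f(x) + sum_i lambda_i a_i = (0, 0)
  -> stationarity OK
Primal feasibility (all g_i <= 0): OK
Dual feasibility (all lambda_i >= 0): OK
Complementary slackness (lambda_i * g_i(x) = 0 for all i): FAILS

Verdict: the first failing condition is complementary_slackness -> comp.

comp


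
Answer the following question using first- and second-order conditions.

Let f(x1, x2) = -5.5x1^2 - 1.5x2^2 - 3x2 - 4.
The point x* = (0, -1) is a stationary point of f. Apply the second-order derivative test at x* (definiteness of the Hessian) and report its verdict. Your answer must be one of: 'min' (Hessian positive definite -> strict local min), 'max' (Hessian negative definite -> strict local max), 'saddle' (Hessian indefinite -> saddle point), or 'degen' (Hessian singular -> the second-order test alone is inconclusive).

Compute the Hessian H = grad^2 f:
  H = [[-11, 0], [0, -3]]
Verify stationarity: grad f(x*) = H x* + g = (0, 0).
Eigenvalues of H: -11, -3.
Both eigenvalues < 0, so H is negative definite -> x* is a strict local max.

max


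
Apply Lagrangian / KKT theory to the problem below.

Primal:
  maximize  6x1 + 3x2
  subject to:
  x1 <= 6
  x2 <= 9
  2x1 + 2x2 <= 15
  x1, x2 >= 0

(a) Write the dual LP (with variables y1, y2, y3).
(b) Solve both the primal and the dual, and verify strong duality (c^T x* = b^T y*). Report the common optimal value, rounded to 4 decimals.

The standard primal-dual pair for 'max c^T x s.t. A x <= b, x >= 0' is:
  Dual:  min b^T y  s.t.  A^T y >= c,  y >= 0.

So the dual LP is:
  minimize  6y1 + 9y2 + 15y3
  subject to:
    y1 + 2y3 >= 6
    y2 + 2y3 >= 3
    y1, y2, y3 >= 0

Solving the primal: x* = (6, 1.5).
  primal value c^T x* = 40.5.
Solving the dual: y* = (3, 0, 1.5).
  dual value b^T y* = 40.5.
Strong duality: c^T x* = b^T y*. Confirmed.

40.5


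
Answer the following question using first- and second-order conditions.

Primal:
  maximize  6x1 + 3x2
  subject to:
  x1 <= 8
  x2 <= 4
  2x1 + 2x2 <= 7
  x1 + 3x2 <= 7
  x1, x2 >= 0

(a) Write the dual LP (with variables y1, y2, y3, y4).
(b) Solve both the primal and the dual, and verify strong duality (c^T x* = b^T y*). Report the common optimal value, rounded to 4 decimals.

The standard primal-dual pair for 'max c^T x s.t. A x <= b, x >= 0' is:
  Dual:  min b^T y  s.t.  A^T y >= c,  y >= 0.

So the dual LP is:
  minimize  8y1 + 4y2 + 7y3 + 7y4
  subject to:
    y1 + 2y3 + y4 >= 6
    y2 + 2y3 + 3y4 >= 3
    y1, y2, y3, y4 >= 0

Solving the primal: x* = (3.5, 0).
  primal value c^T x* = 21.
Solving the dual: y* = (0, 0, 3, 0).
  dual value b^T y* = 21.
Strong duality: c^T x* = b^T y*. Confirmed.

21
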